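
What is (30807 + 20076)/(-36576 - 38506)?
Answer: -7269/10726 ≈ -0.67770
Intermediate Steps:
(30807 + 20076)/(-36576 - 38506) = 50883/(-75082) = 50883*(-1/75082) = -7269/10726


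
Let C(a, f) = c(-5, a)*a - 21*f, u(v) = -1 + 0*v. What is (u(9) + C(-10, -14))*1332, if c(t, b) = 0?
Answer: 390276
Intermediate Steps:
u(v) = -1 (u(v) = -1 + 0 = -1)
C(a, f) = -21*f (C(a, f) = 0*a - 21*f = 0 - 21*f = -21*f)
(u(9) + C(-10, -14))*1332 = (-1 - 21*(-14))*1332 = (-1 + 294)*1332 = 293*1332 = 390276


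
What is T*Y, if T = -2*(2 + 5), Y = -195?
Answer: 2730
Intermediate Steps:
T = -14 (T = -2*7 = -14)
T*Y = -14*(-195) = 2730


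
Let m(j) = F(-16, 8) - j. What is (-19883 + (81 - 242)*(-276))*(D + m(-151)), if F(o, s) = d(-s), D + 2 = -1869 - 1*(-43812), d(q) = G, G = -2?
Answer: 1033435770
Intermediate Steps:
d(q) = -2
D = 41941 (D = -2 + (-1869 - 1*(-43812)) = -2 + (-1869 + 43812) = -2 + 41943 = 41941)
F(o, s) = -2
m(j) = -2 - j
(-19883 + (81 - 242)*(-276))*(D + m(-151)) = (-19883 + (81 - 242)*(-276))*(41941 + (-2 - 1*(-151))) = (-19883 - 161*(-276))*(41941 + (-2 + 151)) = (-19883 + 44436)*(41941 + 149) = 24553*42090 = 1033435770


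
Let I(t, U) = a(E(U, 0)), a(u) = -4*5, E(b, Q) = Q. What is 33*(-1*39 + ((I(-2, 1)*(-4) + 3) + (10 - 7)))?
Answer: 1551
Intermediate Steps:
a(u) = -20
I(t, U) = -20
33*(-1*39 + ((I(-2, 1)*(-4) + 3) + (10 - 7))) = 33*(-1*39 + ((-20*(-4) + 3) + (10 - 7))) = 33*(-39 + ((80 + 3) + 3)) = 33*(-39 + (83 + 3)) = 33*(-39 + 86) = 33*47 = 1551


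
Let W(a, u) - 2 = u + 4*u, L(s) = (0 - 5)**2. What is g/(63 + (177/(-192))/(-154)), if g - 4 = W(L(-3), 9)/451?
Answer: 1658496/25460467 ≈ 0.065140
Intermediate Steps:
L(s) = 25 (L(s) = (-5)**2 = 25)
W(a, u) = 2 + 5*u (W(a, u) = 2 + (u + 4*u) = 2 + 5*u)
g = 1851/451 (g = 4 + (2 + 5*9)/451 = 4 + (2 + 45)*(1/451) = 4 + 47*(1/451) = 4 + 47/451 = 1851/451 ≈ 4.1042)
g/(63 + (177/(-192))/(-154)) = (1851/451)/(63 + (177/(-192))/(-154)) = (1851/451)/(63 + (177*(-1/192))*(-1/154)) = (1851/451)/(63 - 59/64*(-1/154)) = (1851/451)/(63 + 59/9856) = (1851/451)/(620987/9856) = (9856/620987)*(1851/451) = 1658496/25460467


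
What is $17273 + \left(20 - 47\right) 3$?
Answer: $17192$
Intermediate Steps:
$17273 + \left(20 - 47\right) 3 = 17273 - 81 = 17192$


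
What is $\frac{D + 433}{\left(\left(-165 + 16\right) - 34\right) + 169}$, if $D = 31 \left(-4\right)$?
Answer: $- \frac{309}{14} \approx -22.071$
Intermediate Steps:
$D = -124$
$\frac{D + 433}{\left(\left(-165 + 16\right) - 34\right) + 169} = \frac{-124 + 433}{\left(\left(-165 + 16\right) - 34\right) + 169} = \frac{309}{\left(-149 - 34\right) + 169} = \frac{309}{-183 + 169} = \frac{309}{-14} = 309 \left(- \frac{1}{14}\right) = - \frac{309}{14}$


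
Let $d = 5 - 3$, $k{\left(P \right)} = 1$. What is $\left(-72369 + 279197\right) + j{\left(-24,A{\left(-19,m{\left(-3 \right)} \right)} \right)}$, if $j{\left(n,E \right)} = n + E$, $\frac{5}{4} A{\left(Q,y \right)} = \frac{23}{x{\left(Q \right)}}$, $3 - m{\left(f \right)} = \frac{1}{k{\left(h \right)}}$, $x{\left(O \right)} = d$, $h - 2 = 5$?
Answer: $\frac{1034066}{5} \approx 2.0681 \cdot 10^{5}$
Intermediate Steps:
$h = 7$ ($h = 2 + 5 = 7$)
$d = 2$ ($d = 5 - 3 = 2$)
$x{\left(O \right)} = 2$
$m{\left(f \right)} = 2$ ($m{\left(f \right)} = 3 - 1^{-1} = 3 - 1 = 2$)
$A{\left(Q,y \right)} = \frac{46}{5}$ ($A{\left(Q,y \right)} = \frac{4 \cdot \frac{23}{2}}{5} = \frac{4 \cdot 23 \cdot \frac{1}{2}}{5} = \frac{4}{5} \cdot \frac{23}{2} = \frac{46}{5}$)
$j{\left(n,E \right)} = E + n$
$\left(-72369 + 279197\right) + j{\left(-24,A{\left(-19,m{\left(-3 \right)} \right)} \right)} = \left(-72369 + 279197\right) + \left(\frac{46}{5} - 24\right) = 206828 - \frac{74}{5} = \frac{1034066}{5}$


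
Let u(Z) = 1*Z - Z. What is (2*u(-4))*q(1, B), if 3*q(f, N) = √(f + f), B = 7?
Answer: 0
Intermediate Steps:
q(f, N) = √2*√f/3 (q(f, N) = √(f + f)/3 = √(2*f)/3 = (√2*√f)/3 = √2*√f/3)
u(Z) = 0 (u(Z) = Z - Z = 0)
(2*u(-4))*q(1, B) = (2*0)*(√2*√1/3) = 0*((⅓)*√2*1) = 0*(√2/3) = 0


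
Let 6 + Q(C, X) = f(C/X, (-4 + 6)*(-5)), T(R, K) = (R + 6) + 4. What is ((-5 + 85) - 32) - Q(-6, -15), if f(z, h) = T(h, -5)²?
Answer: 54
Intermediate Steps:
T(R, K) = 10 + R (T(R, K) = (6 + R) + 4 = 10 + R)
f(z, h) = (10 + h)²
Q(C, X) = -6 (Q(C, X) = -6 + (10 + (-4 + 6)*(-5))² = -6 + (10 + 2*(-5))² = -6 + (10 - 10)² = -6 + 0² = -6 + 0 = -6)
((-5 + 85) - 32) - Q(-6, -15) = ((-5 + 85) - 32) - 1*(-6) = (80 - 32) + 6 = 48 + 6 = 54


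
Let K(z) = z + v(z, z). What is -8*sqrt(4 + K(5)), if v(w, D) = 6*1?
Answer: -8*sqrt(15) ≈ -30.984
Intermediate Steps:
v(w, D) = 6
K(z) = 6 + z (K(z) = z + 6 = 6 + z)
-8*sqrt(4 + K(5)) = -8*sqrt(4 + (6 + 5)) = -8*sqrt(4 + 11) = -8*sqrt(15)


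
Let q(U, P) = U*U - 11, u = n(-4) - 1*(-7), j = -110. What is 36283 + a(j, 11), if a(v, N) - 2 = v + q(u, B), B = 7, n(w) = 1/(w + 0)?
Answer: 579353/16 ≈ 36210.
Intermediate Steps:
n(w) = 1/w
u = 27/4 (u = 1/(-4) - 1*(-7) = -¼ + 7 = 27/4 ≈ 6.7500)
q(U, P) = -11 + U² (q(U, P) = U² - 11 = -11 + U²)
a(v, N) = 585/16 + v (a(v, N) = 2 + (v + (-11 + (27/4)²)) = 2 + (v + (-11 + 729/16)) = 2 + (v + 553/16) = 2 + (553/16 + v) = 585/16 + v)
36283 + a(j, 11) = 36283 + (585/16 - 110) = 36283 - 1175/16 = 579353/16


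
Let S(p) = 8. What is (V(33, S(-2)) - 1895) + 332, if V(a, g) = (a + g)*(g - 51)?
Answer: -3326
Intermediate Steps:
V(a, g) = (-51 + g)*(a + g) (V(a, g) = (a + g)*(-51 + g) = (-51 + g)*(a + g))
(V(33, S(-2)) - 1895) + 332 = ((8² - 51*33 - 51*8 + 33*8) - 1895) + 332 = ((64 - 1683 - 408 + 264) - 1895) + 332 = (-1763 - 1895) + 332 = -3658 + 332 = -3326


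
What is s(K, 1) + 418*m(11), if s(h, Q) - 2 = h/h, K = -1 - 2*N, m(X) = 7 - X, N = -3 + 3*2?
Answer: -1669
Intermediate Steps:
N = 3 (N = -3 + 6 = 3)
K = -7 (K = -1 - 2*3 = -1 - 6 = -7)
s(h, Q) = 3 (s(h, Q) = 2 + h/h = 2 + 1 = 3)
s(K, 1) + 418*m(11) = 3 + 418*(7 - 1*11) = 3 + 418*(7 - 11) = 3 + 418*(-4) = 3 - 1672 = -1669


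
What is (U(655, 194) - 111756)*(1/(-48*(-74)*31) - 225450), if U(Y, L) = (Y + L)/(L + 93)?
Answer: 265402424330475359/10534048 ≈ 2.5195e+10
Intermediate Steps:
U(Y, L) = (L + Y)/(93 + L)
(U(655, 194) - 111756)*(1/(-48*(-74)*31) - 225450) = ((194 + 655)/(93 + 194) - 111756)*(1/(-48*(-74)*31) - 225450) = (849/287 - 111756)*(1/(3552*31) - 225450) = ((1/287)*849 - 111756)*(1/110112 - 225450) = (849/287 - 111756)*(1/110112 - 225450) = -32073123/287*(-24824750399/110112) = 265402424330475359/10534048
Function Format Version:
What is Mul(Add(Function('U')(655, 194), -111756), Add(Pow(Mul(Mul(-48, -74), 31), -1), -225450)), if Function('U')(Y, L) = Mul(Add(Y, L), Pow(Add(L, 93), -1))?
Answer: Rational(265402424330475359, 10534048) ≈ 2.5195e+10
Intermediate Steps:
Function('U')(Y, L) = Mul(Pow(Add(93, L), -1), Add(L, Y)) (Function('U')(Y, L) = Mul(Add(L, Y), Pow(Add(93, L), -1)) = Mul(Pow(Add(93, L), -1), Add(L, Y)))
Mul(Add(Function('U')(655, 194), -111756), Add(Pow(Mul(Mul(-48, -74), 31), -1), -225450)) = Mul(Add(Mul(Pow(Add(93, 194), -1), Add(194, 655)), -111756), Add(Pow(Mul(Mul(-48, -74), 31), -1), -225450)) = Mul(Add(Mul(Pow(287, -1), 849), -111756), Add(Pow(Mul(3552, 31), -1), -225450)) = Mul(Add(Mul(Rational(1, 287), 849), -111756), Add(Pow(110112, -1), -225450)) = Mul(Add(Rational(849, 287), -111756), Add(Rational(1, 110112), -225450)) = Mul(Rational(-32073123, 287), Rational(-24824750399, 110112)) = Rational(265402424330475359, 10534048)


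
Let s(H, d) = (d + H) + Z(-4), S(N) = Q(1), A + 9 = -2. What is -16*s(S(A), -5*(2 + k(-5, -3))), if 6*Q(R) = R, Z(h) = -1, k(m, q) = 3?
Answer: 1240/3 ≈ 413.33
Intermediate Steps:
A = -11 (A = -9 - 2 = -11)
Q(R) = R/6
S(N) = ⅙ (S(N) = (⅙)*1 = ⅙)
s(H, d) = -1 + H + d (s(H, d) = (d + H) - 1 = (H + d) - 1 = -1 + H + d)
-16*s(S(A), -5*(2 + k(-5, -3))) = -16*(-1 + ⅙ - 5*(2 + 3)) = -16*(-1 + ⅙ - 5*5) = -16*(-1 + ⅙ - 25) = -16*(-155/6) = 1240/3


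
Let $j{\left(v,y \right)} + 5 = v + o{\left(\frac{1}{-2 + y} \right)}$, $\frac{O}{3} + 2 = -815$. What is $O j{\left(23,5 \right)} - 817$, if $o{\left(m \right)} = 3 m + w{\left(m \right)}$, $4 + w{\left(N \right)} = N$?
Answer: $-38399$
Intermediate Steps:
$O = -2451$ ($O = -6 + 3 \left(-815\right) = -6 - 2445 = -2451$)
$w{\left(N \right)} = -4 + N$
$o{\left(m \right)} = -4 + 4 m$ ($o{\left(m \right)} = 3 m + \left(-4 + m\right) = -4 + 4 m$)
$j{\left(v,y \right)} = -9 + v + \frac{4}{-2 + y}$ ($j{\left(v,y \right)} = -5 - \left(4 - v - \frac{4}{-2 + y}\right) = -5 + \left(-4 + v + \frac{4}{-2 + y}\right) = -9 + v + \frac{4}{-2 + y}$)
$O j{\left(23,5 \right)} - 817 = - 2451 \frac{4 + \left(-9 + 23\right) \left(-2 + 5\right)}{-2 + 5} - 817 = - 2451 \frac{4 + 14 \cdot 3}{3} - 817 = - 2451 \frac{4 + 42}{3} - 817 = - 2451 \cdot \frac{1}{3} \cdot 46 - 817 = \left(-2451\right) \frac{46}{3} - 817 = -37582 - 817 = -38399$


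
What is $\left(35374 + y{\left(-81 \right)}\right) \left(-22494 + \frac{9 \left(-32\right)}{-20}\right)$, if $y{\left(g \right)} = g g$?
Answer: $-942682026$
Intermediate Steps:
$y{\left(g \right)} = g^{2}$
$\left(35374 + y{\left(-81 \right)}\right) \left(-22494 + \frac{9 \left(-32\right)}{-20}\right) = \left(35374 + \left(-81\right)^{2}\right) \left(-22494 + \frac{9 \left(-32\right)}{-20}\right) = \left(35374 + 6561\right) \left(-22494 - - \frac{72}{5}\right) = 41935 \left(-22494 + \frac{72}{5}\right) = 41935 \left(- \frac{112398}{5}\right) = -942682026$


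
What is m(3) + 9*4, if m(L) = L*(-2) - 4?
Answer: 26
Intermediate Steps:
m(L) = -4 - 2*L (m(L) = -2*L - 4 = -4 - 2*L)
m(3) + 9*4 = (-4 - 2*3) + 9*4 = (-4 - 6) + 36 = -10 + 36 = 26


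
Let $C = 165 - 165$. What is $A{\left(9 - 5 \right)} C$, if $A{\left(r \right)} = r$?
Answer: $0$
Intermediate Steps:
$C = 0$
$A{\left(9 - 5 \right)} C = \left(9 - 5\right) 0 = 4 \cdot 0 = 0$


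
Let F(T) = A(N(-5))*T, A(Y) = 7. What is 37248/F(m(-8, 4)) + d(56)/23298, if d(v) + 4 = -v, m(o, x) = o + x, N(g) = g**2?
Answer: -36158566/27181 ≈ -1330.3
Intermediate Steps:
d(v) = -4 - v
F(T) = 7*T
37248/F(m(-8, 4)) + d(56)/23298 = 37248/((7*(-8 + 4))) + (-4 - 1*56)/23298 = 37248/((7*(-4))) + (-4 - 56)*(1/23298) = 37248/(-28) - 60*1/23298 = 37248*(-1/28) - 10/3883 = -9312/7 - 10/3883 = -36158566/27181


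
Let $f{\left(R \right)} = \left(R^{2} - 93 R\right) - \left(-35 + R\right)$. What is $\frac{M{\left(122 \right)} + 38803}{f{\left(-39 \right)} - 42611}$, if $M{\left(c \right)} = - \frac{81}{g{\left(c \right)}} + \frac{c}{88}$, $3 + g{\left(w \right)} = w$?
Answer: $- \frac{67725401}{65256268} \approx -1.0378$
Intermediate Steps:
$g{\left(w \right)} = -3 + w$
$f{\left(R \right)} = 35 + R^{2} - 94 R$
$M{\left(c \right)} = - \frac{81}{-3 + c} + \frac{c}{88}$
$\frac{M{\left(122 \right)} + 38803}{f{\left(-39 \right)} - 42611} = \frac{\frac{-7128 + 122 \left(-3 + 122\right)}{88 \left(-3 + 122\right)} + 38803}{\left(35 + \left(-39\right)^{2} - -3666\right) - 42611} = \frac{\frac{-7128 + 122 \cdot 119}{88 \cdot 119} + 38803}{\left(35 + 1521 + 3666\right) - 42611} = \frac{\frac{1}{88} \cdot \frac{1}{119} \left(-7128 + 14518\right) + 38803}{5222 - 42611} = \frac{\frac{1}{88} \cdot \frac{1}{119} \cdot 7390 + 38803}{-37389} = \left(\frac{3695}{5236} + 38803\right) \left(- \frac{1}{37389}\right) = \frac{203176203}{5236} \left(- \frac{1}{37389}\right) = - \frac{67725401}{65256268}$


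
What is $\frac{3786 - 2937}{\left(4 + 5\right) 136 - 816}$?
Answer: $\frac{283}{136} \approx 2.0809$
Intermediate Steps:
$\frac{3786 - 2937}{\left(4 + 5\right) 136 - 816} = \frac{849}{9 \cdot 136 - 816} = \frac{849}{1224 - 816} = \frac{849}{408} = 849 \cdot \frac{1}{408} = \frac{283}{136}$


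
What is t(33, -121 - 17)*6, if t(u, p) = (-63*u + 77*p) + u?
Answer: -76032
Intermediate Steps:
t(u, p) = -62*u + 77*p
t(33, -121 - 17)*6 = (-62*33 + 77*(-121 - 17))*6 = (-2046 + 77*(-138))*6 = (-2046 - 10626)*6 = -12672*6 = -76032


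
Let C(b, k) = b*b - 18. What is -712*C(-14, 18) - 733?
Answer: -127469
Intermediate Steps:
C(b, k) = -18 + b² (C(b, k) = b² - 18 = -18 + b²)
-712*C(-14, 18) - 733 = -712*(-18 + (-14)²) - 733 = -712*(-18 + 196) - 733 = -712*178 - 733 = -126736 - 733 = -127469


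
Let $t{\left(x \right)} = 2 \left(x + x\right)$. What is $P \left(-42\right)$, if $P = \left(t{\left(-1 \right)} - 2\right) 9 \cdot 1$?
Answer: $2268$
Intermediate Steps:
$t{\left(x \right)} = 4 x$ ($t{\left(x \right)} = 2 \cdot 2 x = 4 x$)
$P = -54$ ($P = \left(4 \left(-1\right) - 2\right) 9 \cdot 1 = \left(-4 - 2\right) 9 \cdot 1 = \left(-6\right) 9 \cdot 1 = \left(-54\right) 1 = -54$)
$P \left(-42\right) = \left(-54\right) \left(-42\right) = 2268$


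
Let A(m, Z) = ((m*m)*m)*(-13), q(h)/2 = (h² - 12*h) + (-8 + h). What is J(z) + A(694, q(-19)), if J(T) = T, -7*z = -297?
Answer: -30417239647/7 ≈ -4.3453e+9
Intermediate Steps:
z = 297/7 (z = -⅐*(-297) = 297/7 ≈ 42.429)
q(h) = -16 - 22*h + 2*h² (q(h) = 2*((h² - 12*h) + (-8 + h)) = 2*(-8 + h² - 11*h) = -16 - 22*h + 2*h²)
A(m, Z) = -13*m³ (A(m, Z) = (m²*m)*(-13) = m³*(-13) = -13*m³)
J(z) + A(694, q(-19)) = 297/7 - 13*694³ = 297/7 - 13*334255384 = 297/7 - 4345319992 = -30417239647/7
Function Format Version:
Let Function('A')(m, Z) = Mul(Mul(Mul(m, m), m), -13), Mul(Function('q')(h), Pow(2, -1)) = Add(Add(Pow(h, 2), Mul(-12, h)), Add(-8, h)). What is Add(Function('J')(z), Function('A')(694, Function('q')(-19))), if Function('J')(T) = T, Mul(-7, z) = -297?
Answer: Rational(-30417239647, 7) ≈ -4.3453e+9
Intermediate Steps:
z = Rational(297, 7) (z = Mul(Rational(-1, 7), -297) = Rational(297, 7) ≈ 42.429)
Function('q')(h) = Add(-16, Mul(-22, h), Mul(2, Pow(h, 2))) (Function('q')(h) = Mul(2, Add(Add(Pow(h, 2), Mul(-12, h)), Add(-8, h))) = Mul(2, Add(-8, Pow(h, 2), Mul(-11, h))) = Add(-16, Mul(-22, h), Mul(2, Pow(h, 2))))
Function('A')(m, Z) = Mul(-13, Pow(m, 3)) (Function('A')(m, Z) = Mul(Mul(Pow(m, 2), m), -13) = Mul(Pow(m, 3), -13) = Mul(-13, Pow(m, 3)))
Add(Function('J')(z), Function('A')(694, Function('q')(-19))) = Add(Rational(297, 7), Mul(-13, Pow(694, 3))) = Add(Rational(297, 7), Mul(-13, 334255384)) = Add(Rational(297, 7), -4345319992) = Rational(-30417239647, 7)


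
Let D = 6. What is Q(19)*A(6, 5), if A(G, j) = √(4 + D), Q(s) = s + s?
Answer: 38*√10 ≈ 120.17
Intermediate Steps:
Q(s) = 2*s
A(G, j) = √10 (A(G, j) = √(4 + 6) = √10)
Q(19)*A(6, 5) = (2*19)*√10 = 38*√10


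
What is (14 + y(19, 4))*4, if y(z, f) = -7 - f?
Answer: 12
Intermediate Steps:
(14 + y(19, 4))*4 = (14 + (-7 - 1*4))*4 = (14 + (-7 - 4))*4 = (14 - 11)*4 = 3*4 = 12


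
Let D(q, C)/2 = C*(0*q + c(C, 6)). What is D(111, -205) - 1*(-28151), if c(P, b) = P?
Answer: 112201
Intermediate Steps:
D(q, C) = 2*C² (D(q, C) = 2*(C*(0*q + C)) = 2*(C*(0 + C)) = 2*(C*C) = 2*C²)
D(111, -205) - 1*(-28151) = 2*(-205)² - 1*(-28151) = 2*42025 + 28151 = 84050 + 28151 = 112201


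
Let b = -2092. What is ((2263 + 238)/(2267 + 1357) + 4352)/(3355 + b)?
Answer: 15774149/4577112 ≈ 3.4463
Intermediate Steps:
((2263 + 238)/(2267 + 1357) + 4352)/(3355 + b) = ((2263 + 238)/(2267 + 1357) + 4352)/(3355 - 2092) = (2501/3624 + 4352)/1263 = (2501*(1/3624) + 4352)*(1/1263) = (2501/3624 + 4352)*(1/1263) = (15774149/3624)*(1/1263) = 15774149/4577112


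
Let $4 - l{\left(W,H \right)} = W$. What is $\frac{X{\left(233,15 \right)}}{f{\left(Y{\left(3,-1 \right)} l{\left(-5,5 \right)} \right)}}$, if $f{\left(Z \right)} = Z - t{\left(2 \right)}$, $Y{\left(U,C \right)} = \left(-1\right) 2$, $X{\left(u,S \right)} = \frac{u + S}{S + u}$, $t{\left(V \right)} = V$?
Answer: $- \frac{1}{20} \approx -0.05$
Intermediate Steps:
$X{\left(u,S \right)} = 1$ ($X{\left(u,S \right)} = \frac{S + u}{S + u} = 1$)
$l{\left(W,H \right)} = 4 - W$
$Y{\left(U,C \right)} = -2$
$f{\left(Z \right)} = -2 + Z$ ($f{\left(Z \right)} = Z - 2 = -2 + Z$)
$\frac{X{\left(233,15 \right)}}{f{\left(Y{\left(3,-1 \right)} l{\left(-5,5 \right)} \right)}} = 1 \frac{1}{-2 - 2 \left(4 - -5\right)} = 1 \frac{1}{-2 - 2 \left(4 + 5\right)} = 1 \frac{1}{-2 - 18} = 1 \frac{1}{-20} = 1 \left(- \frac{1}{20}\right) = - \frac{1}{20}$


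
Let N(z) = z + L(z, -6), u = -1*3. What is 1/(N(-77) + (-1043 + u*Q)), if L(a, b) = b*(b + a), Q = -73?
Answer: -1/403 ≈ -0.0024814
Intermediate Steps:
L(a, b) = b*(a + b)
u = -3
N(z) = 36 - 5*z (N(z) = z - 6*(z - 6) = z - 6*(-6 + z) = z + (36 - 6*z) = 36 - 5*z)
1/(N(-77) + (-1043 + u*Q)) = 1/((36 - 5*(-77)) + (-1043 - 3*(-73))) = 1/((36 + 385) + (-1043 + 219)) = 1/(421 - 824) = 1/(-403) = -1/403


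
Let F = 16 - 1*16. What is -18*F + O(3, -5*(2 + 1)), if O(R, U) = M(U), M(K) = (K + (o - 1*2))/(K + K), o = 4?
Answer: 13/30 ≈ 0.43333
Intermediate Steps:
M(K) = (2 + K)/(2*K) (M(K) = (K + (4 - 1*2))/(K + K) = (K + (4 - 2))/((2*K)) = (K + 2)*(1/(2*K)) = (2 + K)*(1/(2*K)) = (2 + K)/(2*K))
O(R, U) = (2 + U)/(2*U)
F = 0 (F = 16 - 16 = 0)
-18*F + O(3, -5*(2 + 1)) = -18*0 + (2 - 5*(2 + 1))/(2*((-5*(2 + 1)))) = 0 + (2 - 5*3)/(2*((-5*3))) = 0 + (½)*(2 - 15)/(-15) = 0 + (½)*(-1/15)*(-13) = 0 + 13/30 = 13/30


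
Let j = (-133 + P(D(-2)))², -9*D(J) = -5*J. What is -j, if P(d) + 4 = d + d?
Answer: -1570009/81 ≈ -19383.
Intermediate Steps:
D(J) = 5*J/9 (D(J) = -(-5)*J/9 = 5*J/9)
P(d) = -4 + 2*d (P(d) = -4 + (d + d) = -4 + 2*d)
j = 1570009/81 (j = (-133 + (-4 + 2*((5/9)*(-2))))² = (-133 + (-4 + 2*(-10/9)))² = (-133 + (-4 - 20/9))² = (-133 - 56/9)² = (-1253/9)² = 1570009/81 ≈ 19383.)
-j = -1*1570009/81 = -1570009/81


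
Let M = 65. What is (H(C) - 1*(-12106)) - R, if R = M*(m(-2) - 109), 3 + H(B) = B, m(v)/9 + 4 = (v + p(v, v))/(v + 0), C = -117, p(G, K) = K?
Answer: 20241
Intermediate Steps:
m(v) = -18 (m(v) = -36 + 9*((v + v)/(v + 0)) = -36 + 9*((2*v)/v) = -36 + 9*2 = -36 + 18 = -18)
H(B) = -3 + B
R = -8255 (R = 65*(-18 - 109) = 65*(-127) = -8255)
(H(C) - 1*(-12106)) - R = ((-3 - 117) - 1*(-12106)) - 1*(-8255) = (-120 + 12106) + 8255 = 11986 + 8255 = 20241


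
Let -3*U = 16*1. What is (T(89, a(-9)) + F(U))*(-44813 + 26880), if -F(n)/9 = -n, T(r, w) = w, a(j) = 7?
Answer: 735253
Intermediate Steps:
U = -16/3 ≈ -5.3333
F(n) = 9*n (F(n) = -(-9)*n = 9*n)
(T(89, a(-9)) + F(U))*(-44813 + 26880) = (7 + 9*(-16/3))*(-44813 + 26880) = (7 - 48)*(-17933) = -41*(-17933) = 735253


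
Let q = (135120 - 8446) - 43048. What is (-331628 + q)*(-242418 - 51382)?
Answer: 72862987600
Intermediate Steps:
q = 83626 (q = 126674 - 43048 = 83626)
(-331628 + q)*(-242418 - 51382) = (-331628 + 83626)*(-242418 - 51382) = -248002*(-293800) = 72862987600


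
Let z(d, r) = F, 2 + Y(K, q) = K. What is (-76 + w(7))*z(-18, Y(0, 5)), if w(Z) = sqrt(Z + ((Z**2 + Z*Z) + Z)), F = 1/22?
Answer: -38/11 + 2*sqrt(7)/11 ≈ -2.9735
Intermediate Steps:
F = 1/22 ≈ 0.045455
Y(K, q) = -2 + K
z(d, r) = 1/22
w(Z) = sqrt(2*Z + 2*Z**2) (w(Z) = sqrt(Z + ((Z**2 + Z**2) + Z)) = sqrt(Z + (2*Z**2 + Z)) = sqrt(Z + (Z + 2*Z**2)) = sqrt(2*Z + 2*Z**2))
(-76 + w(7))*z(-18, Y(0, 5)) = (-76 + sqrt(2)*sqrt(7*(1 + 7)))*(1/22) = (-76 + sqrt(2)*sqrt(7*8))*(1/22) = (-76 + sqrt(2)*sqrt(56))*(1/22) = (-76 + sqrt(2)*(2*sqrt(14)))*(1/22) = (-76 + 4*sqrt(7))*(1/22) = -38/11 + 2*sqrt(7)/11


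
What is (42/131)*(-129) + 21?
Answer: -2667/131 ≈ -20.359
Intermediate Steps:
(42/131)*(-129) + 21 = -5418/131 + 21 = -2667/131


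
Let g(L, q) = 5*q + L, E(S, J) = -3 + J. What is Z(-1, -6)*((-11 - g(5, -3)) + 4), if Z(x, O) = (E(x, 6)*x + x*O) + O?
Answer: -9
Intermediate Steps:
Z(x, O) = O + 3*x + O*x (Z(x, O) = ((-3 + 6)*x + x*O) + O = (3*x + O*x) + O = O + 3*x + O*x)
g(L, q) = L + 5*q
Z(-1, -6)*((-11 - g(5, -3)) + 4) = (-6 + 3*(-1) - 6*(-1))*((-11 - (5 + 5*(-3))) + 4) = (-6 - 3 + 6)*((-11 - (5 - 15)) + 4) = -3*((-11 - 1*(-10)) + 4) = -3*((-11 + 10) + 4) = -3*(-1 + 4) = -3*3 = -9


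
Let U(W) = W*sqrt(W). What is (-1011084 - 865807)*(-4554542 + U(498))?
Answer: 8548378888922 - 934691718*sqrt(498) ≈ 8.5275e+12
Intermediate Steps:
U(W) = W**(3/2)
(-1011084 - 865807)*(-4554542 + U(498)) = (-1011084 - 865807)*(-4554542 + 498**(3/2)) = -1876891*(-4554542 + 498*sqrt(498)) = 8548378888922 - 934691718*sqrt(498)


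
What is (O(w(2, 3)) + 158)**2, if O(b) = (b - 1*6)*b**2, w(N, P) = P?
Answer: 17161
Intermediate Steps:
O(b) = b**2*(-6 + b) (O(b) = (b - 6)*b**2 = (-6 + b)*b**2 = b**2*(-6 + b))
(O(w(2, 3)) + 158)**2 = (3**2*(-6 + 3) + 158)**2 = (9*(-3) + 158)**2 = (-27 + 158)**2 = 131**2 = 17161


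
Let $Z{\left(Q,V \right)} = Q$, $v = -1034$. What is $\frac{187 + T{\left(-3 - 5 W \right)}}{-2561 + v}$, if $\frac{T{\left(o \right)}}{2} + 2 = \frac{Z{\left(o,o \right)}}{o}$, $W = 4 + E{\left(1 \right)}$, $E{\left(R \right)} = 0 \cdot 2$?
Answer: $- \frac{37}{719} \approx -0.05146$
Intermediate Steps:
$E{\left(R \right)} = 0$
$W = 4$ ($W = 4 + 0 = 4$)
$T{\left(o \right)} = -2$ ($T{\left(o \right)} = -4 + 2 \frac{o}{o} = -4 + 2 \cdot 1 = -4 + 2 = -2$)
$\frac{187 + T{\left(-3 - 5 W \right)}}{-2561 + v} = \frac{187 - 2}{-2561 - 1034} = \frac{185}{-3595} = 185 \left(- \frac{1}{3595}\right) = - \frac{37}{719}$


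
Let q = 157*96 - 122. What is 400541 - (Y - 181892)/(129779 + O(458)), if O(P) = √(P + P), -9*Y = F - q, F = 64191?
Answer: 60715541932911376/151583291325 - 3372538*√229/151583291325 ≈ 4.0054e+5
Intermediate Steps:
q = 14950 (q = 15072 - 122 = 14950)
Y = -49241/9 (Y = -(64191 - 1*14950)/9 = -(64191 - 14950)/9 = -⅑*49241 = -49241/9 ≈ -5471.2)
O(P) = √2*√P (O(P) = √(2*P) = √2*√P)
400541 - (Y - 181892)/(129779 + O(458)) = 400541 - (-49241/9 - 181892)/(129779 + √2*√458) = 400541 - (-1686269)/(9*(129779 + 2*√229)) = 400541 + 1686269/(9*(129779 + 2*√229))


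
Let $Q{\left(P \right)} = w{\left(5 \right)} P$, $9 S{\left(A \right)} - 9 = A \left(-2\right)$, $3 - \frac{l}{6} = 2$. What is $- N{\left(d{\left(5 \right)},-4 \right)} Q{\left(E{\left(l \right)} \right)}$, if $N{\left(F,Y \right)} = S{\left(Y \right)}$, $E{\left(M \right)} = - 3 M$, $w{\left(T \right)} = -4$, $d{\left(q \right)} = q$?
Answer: $-136$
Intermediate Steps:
$l = 6$ ($l = 18 - 12 = 6$)
$S{\left(A \right)} = 1 - \frac{2 A}{9}$ ($S{\left(A \right)} = 1 + \frac{A \left(-2\right)}{9} = 1 + \frac{\left(-2\right) A}{9} = 1 - \frac{2 A}{9}$)
$N{\left(F,Y \right)} = 1 - \frac{2 Y}{9}$
$Q{\left(P \right)} = - 4 P$
$- N{\left(d{\left(5 \right)},-4 \right)} Q{\left(E{\left(l \right)} \right)} = - (1 - - \frac{8}{9}) \left(- 4 \left(\left(-3\right) 6\right)\right) = - (1 + \frac{8}{9}) \left(\left(-4\right) \left(-18\right)\right) = \left(-1\right) \frac{17}{9} \cdot 72 = \left(- \frac{17}{9}\right) 72 = -136$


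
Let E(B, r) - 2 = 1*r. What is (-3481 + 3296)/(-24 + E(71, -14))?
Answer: 185/36 ≈ 5.1389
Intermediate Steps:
E(B, r) = 2 + r (E(B, r) = 2 + 1*r = 2 + r)
(-3481 + 3296)/(-24 + E(71, -14)) = (-3481 + 3296)/(-24 + (2 - 14)) = -185/(-24 - 12) = -185/(-36) = -185*(-1/36) = 185/36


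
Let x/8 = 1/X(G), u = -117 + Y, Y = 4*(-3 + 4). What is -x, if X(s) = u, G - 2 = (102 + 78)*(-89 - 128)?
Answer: 8/113 ≈ 0.070796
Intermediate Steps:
Y = 4 (Y = 4*1 = 4)
G = -39058 (G = 2 + (102 + 78)*(-89 - 128) = 2 + 180*(-217) = 2 - 39060 = -39058)
u = -113 (u = -117 + 4 = -113)
X(s) = -113
x = -8/113 (x = 8/(-113) = 8*(-1/113) = -8/113 ≈ -0.070796)
-x = -1*(-8/113) = 8/113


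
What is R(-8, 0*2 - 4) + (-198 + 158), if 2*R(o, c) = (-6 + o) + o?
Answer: -51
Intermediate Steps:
R(o, c) = -3 + o (R(o, c) = ((-6 + o) + o)/2 = (-6 + 2*o)/2 = -3 + o)
R(-8, 0*2 - 4) + (-198 + 158) = (-3 - 8) + (-198 + 158) = -11 - 40 = -51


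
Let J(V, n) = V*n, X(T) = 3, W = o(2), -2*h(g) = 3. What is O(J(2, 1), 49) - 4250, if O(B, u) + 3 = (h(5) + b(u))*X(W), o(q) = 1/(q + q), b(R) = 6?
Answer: -8479/2 ≈ -4239.5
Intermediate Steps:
h(g) = -3/2 (h(g) = -½*3 = -3/2)
o(q) = 1/(2*q)
W = ¼ (W = (½)/2 = (½)*(½) = ¼ ≈ 0.25000)
O(B, u) = 21/2 (O(B, u) = -3 + (-3/2 + 6)*3 = -3 + (9/2)*3 = -3 + 27/2 = 21/2)
O(J(2, 1), 49) - 4250 = 21/2 - 4250 = -8479/2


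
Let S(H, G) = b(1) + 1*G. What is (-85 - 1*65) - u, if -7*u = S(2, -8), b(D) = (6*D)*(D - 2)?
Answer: -152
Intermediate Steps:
b(D) = 6*D*(-2 + D) (b(D) = (6*D)*(-2 + D) = 6*D*(-2 + D))
S(H, G) = -6 + G (S(H, G) = 6*1*(-2 + 1) + 1*G = 6*1*(-1) + G = -6 + G)
u = 2 (u = -(-6 - 8)/7 = -1/7*(-14) = 2)
(-85 - 1*65) - u = (-85 - 1*65) - 1*2 = (-85 - 65) - 2 = -150 - 2 = -152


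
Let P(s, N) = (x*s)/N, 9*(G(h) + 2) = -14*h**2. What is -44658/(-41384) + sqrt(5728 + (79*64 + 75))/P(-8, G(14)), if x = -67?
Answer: 22329/20692 - 1381*sqrt(10859)/2412 ≈ -58.585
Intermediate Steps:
G(h) = -2 - 14*h**2/9 (G(h) = -2 + (-14*h**2)/9 = -2 - 14*h**2/9)
P(s, N) = -67*s/N (P(s, N) = (-67*s)/N = -67*s/N)
-44658/(-41384) + sqrt(5728 + (79*64 + 75))/P(-8, G(14)) = -44658/(-41384) + sqrt(5728 + (79*64 + 75))/((-67*(-8)/(-2 - 14/9*14**2))) = -44658*(-1/41384) + sqrt(5728 + (5056 + 75))/((-67*(-8)/(-2 - 14/9*196))) = 22329/20692 + sqrt(5728 + 5131)/((-67*(-8)/(-2 - 2744/9))) = 22329/20692 + sqrt(10859)/((-67*(-8)/(-2762/9))) = 22329/20692 + sqrt(10859)/((-67*(-8)*(-9/2762))) = 22329/20692 + sqrt(10859)/(-2412/1381) = 22329/20692 + sqrt(10859)*(-1381/2412) = 22329/20692 - 1381*sqrt(10859)/2412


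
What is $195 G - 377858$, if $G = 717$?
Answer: $-238043$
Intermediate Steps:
$195 G - 377858 = 195 \cdot 717 - 377858 = 139815 - 377858 = -238043$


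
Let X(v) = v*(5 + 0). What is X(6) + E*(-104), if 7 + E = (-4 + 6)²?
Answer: 342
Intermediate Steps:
X(v) = 5*v (X(v) = v*5 = 5*v)
E = -3 (E = -7 + (-4 + 6)² = -7 + 2² = -7 + 4 = -3)
X(6) + E*(-104) = 5*6 - 3*(-104) = 30 + 312 = 342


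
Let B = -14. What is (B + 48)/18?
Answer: 17/9 ≈ 1.8889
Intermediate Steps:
(B + 48)/18 = (-14 + 48)/18 = (1/18)*34 = 17/9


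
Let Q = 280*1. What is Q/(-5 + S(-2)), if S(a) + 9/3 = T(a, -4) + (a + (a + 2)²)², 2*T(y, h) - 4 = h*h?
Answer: 140/3 ≈ 46.667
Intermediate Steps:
T(y, h) = 2 + h²/2 (T(y, h) = 2 + (h*h)/2 = 2 + h²/2)
S(a) = 7 + (a + (2 + a)²)² (S(a) = -3 + ((2 + (½)*(-4)²) + (a + (a + 2)²)²) = -3 + ((2 + (½)*16) + (a + (2 + a)²)²) = -3 + ((2 + 8) + (a + (2 + a)²)²) = -3 + (10 + (a + (2 + a)²)²) = 7 + (a + (2 + a)²)²)
Q = 280
Q/(-5 + S(-2)) = 280/(-5 + (7 + (-2 + (2 - 2)²)²)) = 280/(-5 + (7 + (-2 + 0²)²)) = 280/(-5 + (7 + (-2 + 0)²)) = 280/(-5 + (7 + (-2)²)) = 280/(-5 + (7 + 4)) = 280/(-5 + 11) = 280/6 = 280*(⅙) = 140/3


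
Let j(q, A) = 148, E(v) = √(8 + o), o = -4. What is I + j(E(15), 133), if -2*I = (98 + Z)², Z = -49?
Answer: -2105/2 ≈ -1052.5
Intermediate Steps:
E(v) = 2 (E(v) = √(8 - 4) = √4 = 2)
I = -2401/2 (I = -(98 - 49)²/2 = -½*49² = -½*2401 = -2401/2 ≈ -1200.5)
I + j(E(15), 133) = -2401/2 + 148 = -2105/2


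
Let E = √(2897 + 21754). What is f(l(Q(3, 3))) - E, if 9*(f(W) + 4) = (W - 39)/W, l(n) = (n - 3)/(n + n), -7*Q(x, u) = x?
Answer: -179/36 - 3*√2739 ≈ -161.98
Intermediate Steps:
Q(x, u) = -x/7
l(n) = (-3 + n)/(2*n) (l(n) = (-3 + n)/((2*n)) = (-3 + n)*(1/(2*n)) = (-3 + n)/(2*n))
f(W) = -4 + (-39 + W)/(9*W) (f(W) = -4 + ((W - 39)/W)/9 = -4 + ((-39 + W)/W)/9 = -4 + (-39 + W)/(9*W))
E = 3*√2739 (E = √24651 = 3*√2739 ≈ 157.01)
f(l(Q(3, 3))) - E = (-39 - 35*(-3 - ⅐*3)/(2*((-⅐*3))))/(9*(((-3 - ⅐*3)/(2*((-⅐*3)))))) - 3*√2739 = (-39 - 35*(-3 - 3/7)/(2*(-3/7)))/(9*(((-3 - 3/7)/(2*(-3/7))))) - 3*√2739 = (-39 - 35*(-7)*(-24)/(2*3*7))/(9*(((½)*(-7/3)*(-24/7)))) - 3*√2739 = (⅑)*(-39 - 35*4)/4 - 3*√2739 = (⅑)*(¼)*(-39 - 140) - 3*√2739 = (⅑)*(¼)*(-179) - 3*√2739 = -179/36 - 3*√2739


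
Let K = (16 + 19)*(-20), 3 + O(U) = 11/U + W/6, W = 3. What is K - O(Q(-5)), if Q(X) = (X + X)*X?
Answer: -17443/25 ≈ -697.72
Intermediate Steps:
Q(X) = 2*X² (Q(X) = (2*X)*X = 2*X²)
O(U) = -5/2 + 11/U (O(U) = -3 + (11/U + 3/6) = -3 + (11/U + 3*(⅙)) = -3 + (11/U + ½) = -3 + (½ + 11/U) = -5/2 + 11/U)
K = -700 (K = 35*(-20) = -700)
K - O(Q(-5)) = -700 - (-5/2 + 11/((2*(-5)²))) = -700 - (-5/2 + 11/((2*25))) = -700 - (-5/2 + 11/50) = -700 - 1*(-57/25) = -700 + 57/25 = -17443/25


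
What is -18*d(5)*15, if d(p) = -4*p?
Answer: 5400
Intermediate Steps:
-18*d(5)*15 = -(-72)*5*15 = -18*(-20)*15 = 360*15 = 5400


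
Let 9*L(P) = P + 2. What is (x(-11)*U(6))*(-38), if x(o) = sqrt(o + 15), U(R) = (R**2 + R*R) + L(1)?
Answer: -16492/3 ≈ -5497.3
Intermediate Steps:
L(P) = 2/9 + P/9 (L(P) = (P + 2)/9 = (2 + P)/9 = 2/9 + P/9)
U(R) = 1/3 + 2*R**2 (U(R) = (R**2 + R*R) + (2/9 + (1/9)*1) = (R**2 + R**2) + (2/9 + 1/9) = 2*R**2 + 1/3 = 1/3 + 2*R**2)
x(o) = sqrt(15 + o)
(x(-11)*U(6))*(-38) = (sqrt(15 - 11)*(1/3 + 2*6**2))*(-38) = (sqrt(4)*(1/3 + 2*36))*(-38) = (2*(1/3 + 72))*(-38) = (2*(217/3))*(-38) = (434/3)*(-38) = -16492/3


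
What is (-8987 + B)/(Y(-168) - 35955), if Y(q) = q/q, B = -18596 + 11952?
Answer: 15631/35954 ≈ 0.43475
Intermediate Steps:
B = -6644
Y(q) = 1
(-8987 + B)/(Y(-168) - 35955) = (-8987 - 6644)/(1 - 35955) = -15631/(-35954) = -15631*(-1/35954) = 15631/35954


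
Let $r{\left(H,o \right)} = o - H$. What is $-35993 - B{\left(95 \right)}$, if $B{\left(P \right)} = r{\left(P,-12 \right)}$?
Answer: $-35886$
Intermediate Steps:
$B{\left(P \right)} = -12 - P$
$-35993 - B{\left(95 \right)} = -35993 - \left(-12 - 95\right) = -35993 - -107 = -35993 + 107 = -35886$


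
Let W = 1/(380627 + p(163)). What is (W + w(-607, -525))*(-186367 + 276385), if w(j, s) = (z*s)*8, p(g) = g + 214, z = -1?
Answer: 72024157996209/190502 ≈ 3.7808e+8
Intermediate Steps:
p(g) = 214 + g
W = 1/381004 (W = 1/(380627 + (214 + 163)) = 1/(380627 + 377) = 1/381004 ≈ 2.6246e-6)
w(j, s) = -8*s (w(j, s) = -s*8 = -8*s)
(W + w(-607, -525))*(-186367 + 276385) = (1/381004 - 8*(-525))*(-186367 + 276385) = (1/381004 + 4200)*90018 = (1600216801/381004)*90018 = 72024157996209/190502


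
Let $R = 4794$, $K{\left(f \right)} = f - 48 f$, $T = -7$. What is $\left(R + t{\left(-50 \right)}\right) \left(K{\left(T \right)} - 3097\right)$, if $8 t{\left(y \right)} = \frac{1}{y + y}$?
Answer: $- \frac{663489427}{50} \approx -1.327 \cdot 10^{7}$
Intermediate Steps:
$t{\left(y \right)} = \frac{1}{16 y}$ ($t{\left(y \right)} = \frac{1}{8 \left(y + y\right)} = \frac{1}{8 \cdot 2 y} = \frac{\frac{1}{2} \frac{1}{y}}{8} = \frac{1}{16 y}$)
$K{\left(f \right)} = - 47 f$
$\left(R + t{\left(-50 \right)}\right) \left(K{\left(T \right)} - 3097\right) = \left(4794 + \frac{1}{16 \left(-50\right)}\right) \left(\left(-47\right) \left(-7\right) - 3097\right) = \left(4794 + \frac{1}{16} \left(- \frac{1}{50}\right)\right) \left(329 - 3097\right) = \left(4794 - \frac{1}{800}\right) \left(-2768\right) = \frac{3835199}{800} \left(-2768\right) = - \frac{663489427}{50}$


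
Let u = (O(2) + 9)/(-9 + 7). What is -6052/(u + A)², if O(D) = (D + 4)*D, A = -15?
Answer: -1424/153 ≈ -9.3072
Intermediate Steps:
O(D) = D*(4 + D) (O(D) = (4 + D)*D = D*(4 + D))
u = -21/2 (u = (2*(4 + 2) + 9)/(-9 + 7) = (2*6 + 9)/(-2) = (12 + 9)*(-½) = 21*(-½) = -21/2 ≈ -10.500)
-6052/(u + A)² = -6052/(-21/2 - 15)² = -6052/((-51/2)²) = -6052/2601/4 = -6052*4/2601 = -1424/153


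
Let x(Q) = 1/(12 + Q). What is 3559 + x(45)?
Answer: 202864/57 ≈ 3559.0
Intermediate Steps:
3559 + x(45) = 3559 + 1/(12 + 45) = 3559 + 1/57 = 202864/57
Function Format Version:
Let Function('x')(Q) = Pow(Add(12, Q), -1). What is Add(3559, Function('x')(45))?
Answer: Rational(202864, 57) ≈ 3559.0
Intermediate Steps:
Add(3559, Function('x')(45)) = Add(3559, Pow(Add(12, 45), -1)) = Add(3559, Pow(57, -1)) = Add(3559, Rational(1, 57)) = Rational(202864, 57)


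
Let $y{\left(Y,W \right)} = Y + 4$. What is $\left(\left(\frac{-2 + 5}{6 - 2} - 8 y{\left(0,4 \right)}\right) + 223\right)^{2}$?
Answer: $\frac{588289}{16} \approx 36768.0$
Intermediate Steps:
$y{\left(Y,W \right)} = 4 + Y$
$\left(\left(\frac{-2 + 5}{6 - 2} - 8 y{\left(0,4 \right)}\right) + 223\right)^{2} = \left(\left(\frac{-2 + 5}{6 - 2} - 8 \left(4 + 0\right)\right) + 223\right)^{2} = \left(\left(\frac{3}{4} - 32\right) + 223\right)^{2} = \left(- \frac{125}{4} + 223\right)^{2} = \left(\frac{767}{4}\right)^{2} = \frac{588289}{16}$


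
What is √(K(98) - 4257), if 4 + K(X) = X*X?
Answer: √5343 ≈ 73.096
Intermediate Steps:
K(X) = -4 + X² (K(X) = -4 + X*X = -4 + X²)
√(K(98) - 4257) = √((-4 + 98²) - 4257) = √((-4 + 9604) - 4257) = √(9600 - 4257) = √5343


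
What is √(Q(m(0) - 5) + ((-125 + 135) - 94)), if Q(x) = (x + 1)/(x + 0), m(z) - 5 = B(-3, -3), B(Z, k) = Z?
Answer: 5*I*√30/3 ≈ 9.1287*I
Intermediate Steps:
m(z) = 2 (m(z) = 5 - 3 = 2)
Q(x) = (1 + x)/x
√(Q(m(0) - 5) + ((-125 + 135) - 94)) = √((1 + (2 - 5))/(2 - 5) + ((-125 + 135) - 94)) = √((1 - 3)/(-3) + (10 - 94)) = √(-⅓*(-2) - 84) = √(⅔ - 84) = √(-250/3) = 5*I*√30/3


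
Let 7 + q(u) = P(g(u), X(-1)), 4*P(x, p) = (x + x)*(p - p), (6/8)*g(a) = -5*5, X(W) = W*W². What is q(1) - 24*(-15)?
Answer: 353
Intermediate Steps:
X(W) = W³
g(a) = -100/3 (g(a) = 4*(-5*5)/3 = (4/3)*(-25) = -100/3)
P(x, p) = 0 (P(x, p) = ((x + x)*(p - p))/4 = ((2*x)*0)/4 = (¼)*0 = 0)
q(u) = -7 (q(u) = -7 + 0 = -7)
q(1) - 24*(-15) = -7 - 24*(-15) = -7 + 360 = 353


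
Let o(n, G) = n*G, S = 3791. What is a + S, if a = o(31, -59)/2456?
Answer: 9308867/2456 ≈ 3790.3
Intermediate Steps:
o(n, G) = G*n
a = -1829/2456 (a = -59*31/2456 = -1829*1/2456 = -1829/2456 ≈ -0.74471)
a + S = -1829/2456 + 3791 = 9308867/2456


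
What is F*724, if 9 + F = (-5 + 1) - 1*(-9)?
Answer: -2896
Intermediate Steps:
F = -4 (F = -9 + ((-5 + 1) - 1*(-9)) = -9 + (-4 + 9) = -9 + 5 = -4)
F*724 = -4*724 = -2896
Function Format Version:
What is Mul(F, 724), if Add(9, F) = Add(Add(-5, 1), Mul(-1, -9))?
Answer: -2896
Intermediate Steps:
F = -4 (F = Add(-9, Add(Add(-5, 1), Mul(-1, -9))) = Add(-9, Add(-4, 9)) = Add(-9, 5) = -4)
Mul(F, 724) = Mul(-4, 724) = -2896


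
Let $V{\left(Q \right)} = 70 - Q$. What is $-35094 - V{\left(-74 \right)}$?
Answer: $-35238$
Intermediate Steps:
$-35094 - V{\left(-74 \right)} = -35094 - \left(70 - -74\right) = -35094 - \left(70 + 74\right) = -35094 - 144 = -35238$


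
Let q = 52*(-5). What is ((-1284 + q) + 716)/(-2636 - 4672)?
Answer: 23/203 ≈ 0.11330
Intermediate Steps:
q = -260
((-1284 + q) + 716)/(-2636 - 4672) = ((-1284 - 260) + 716)/(-2636 - 4672) = (-1544 + 716)/(-7308) = -828*(-1/7308) = 23/203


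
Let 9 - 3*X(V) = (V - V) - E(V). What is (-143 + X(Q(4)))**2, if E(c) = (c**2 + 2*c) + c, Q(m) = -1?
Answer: 178084/9 ≈ 19787.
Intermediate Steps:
E(c) = c**2 + 3*c
X(V) = 3 + V*(3 + V)/3 (X(V) = 3 - ((V - V) - V*(3 + V))/3 = 3 - (0 - V*(3 + V))/3 = 3 - (-1)*V*(3 + V)/3 = 3 + V*(3 + V)/3)
(-143 + X(Q(4)))**2 = (-143 + (3 + (1/3)*(-1)*(3 - 1)))**2 = (-143 + (3 + (1/3)*(-1)*2))**2 = (-143 + (3 - 2/3))**2 = (-143 + 7/3)**2 = (-422/3)**2 = 178084/9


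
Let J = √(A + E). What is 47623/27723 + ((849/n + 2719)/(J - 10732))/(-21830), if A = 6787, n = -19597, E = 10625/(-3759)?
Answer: 1102506345247713373669712/641802845306642903473605 + 26641697*√23965230093/46301110652284594270 ≈ 1.7178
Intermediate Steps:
E = -10625/3759 (E = 10625*(-1/3759) = -10625/3759 ≈ -2.8265)
J = 2*√23965230093/3759 (J = √(6787 - 10625/3759) = √(25501708/3759) = 2*√23965230093/3759 ≈ 82.366)
47623/27723 + ((849/n + 2719)/(J - 10732))/(-21830) = 47623/27723 + ((849/(-19597) + 2719)/(2*√23965230093/3759 - 10732))/(-21830) = 47623*(1/27723) + ((849*(-1/19597) + 2719)/(-10732 + 2*√23965230093/3759))*(-1/21830) = 47623/27723 + ((-849/19597 + 2719)/(-10732 + 2*√23965230093/3759))*(-1/21830) = 47623/27723 + (53283394/(19597*(-10732 + 2*√23965230093/3759)))*(-1/21830) = 47623/27723 - 26641697/(213901255*(-10732 + 2*√23965230093/3759))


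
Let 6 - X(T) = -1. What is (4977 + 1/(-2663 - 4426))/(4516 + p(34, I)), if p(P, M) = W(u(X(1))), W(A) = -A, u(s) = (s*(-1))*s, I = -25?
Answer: 35281952/32361285 ≈ 1.0903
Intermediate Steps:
X(T) = 7 (X(T) = 6 - 1*(-1) = 6 + 1 = 7)
u(s) = -s**2 (u(s) = (-s)*s = -s**2)
p(P, M) = 49 (p(P, M) = -(-1)*7**2 = -(-1)*49 = -1*(-49) = 49)
(4977 + 1/(-2663 - 4426))/(4516 + p(34, I)) = (4977 + 1/(-2663 - 4426))/(4516 + 49) = (4977 + 1/(-7089))/4565 = (4977 - 1/7089)*(1/4565) = (35281952/7089)*(1/4565) = 35281952/32361285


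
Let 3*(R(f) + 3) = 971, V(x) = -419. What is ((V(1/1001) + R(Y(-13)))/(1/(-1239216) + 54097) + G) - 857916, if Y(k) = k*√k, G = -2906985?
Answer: -252390936208444091/67037867951 ≈ -3.7649e+6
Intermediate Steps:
Y(k) = k^(3/2)
R(f) = 962/3 (R(f) = -3 + (⅓)*971 = -3 + 971/3 = 962/3)
((V(1/1001) + R(Y(-13)))/(1/(-1239216) + 54097) + G) - 857916 = ((-419 + 962/3)/(1/(-1239216) + 54097) - 2906985) - 857916 = (-295/(3*(-1/1239216 + 54097)) - 2906985) - 857916 = (-295/(3*67037867951/1239216) - 2906985) - 857916 = (-295/3*1239216/67037867951 - 2906985) - 857916 = (-121856240/67037867951 - 2906985) - 857916 = -194878076687393975/67037867951 - 857916 = -252390936208444091/67037867951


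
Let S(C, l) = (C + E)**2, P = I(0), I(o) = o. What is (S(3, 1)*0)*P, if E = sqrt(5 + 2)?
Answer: 0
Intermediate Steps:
E = sqrt(7) ≈ 2.6458
P = 0
S(C, l) = (C + sqrt(7))**2
(S(3, 1)*0)*P = ((3 + sqrt(7))**2*0)*0 = 0*0 = 0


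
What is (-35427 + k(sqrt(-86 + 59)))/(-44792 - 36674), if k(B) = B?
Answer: 5061/11638 - 3*I*sqrt(3)/81466 ≈ 0.43487 - 6.3783e-5*I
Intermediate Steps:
(-35427 + k(sqrt(-86 + 59)))/(-44792 - 36674) = (-35427 + sqrt(-86 + 59))/(-44792 - 36674) = (-35427 + sqrt(-27))/(-81466) = (-35427 + 3*I*sqrt(3))*(-1/81466) = 5061/11638 - 3*I*sqrt(3)/81466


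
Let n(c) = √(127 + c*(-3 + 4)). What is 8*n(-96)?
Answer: 8*√31 ≈ 44.542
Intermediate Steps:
n(c) = √(127 + c) (n(c) = √(127 + c*1) = √(127 + c))
8*n(-96) = 8*√(127 - 96) = 8*√31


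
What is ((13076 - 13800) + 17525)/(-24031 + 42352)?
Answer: 16801/18321 ≈ 0.91704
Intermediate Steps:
((13076 - 13800) + 17525)/(-24031 + 42352) = (-724 + 17525)/18321 = 16801*(1/18321) = 16801/18321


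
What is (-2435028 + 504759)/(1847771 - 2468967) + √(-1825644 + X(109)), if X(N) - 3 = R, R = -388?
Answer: 1930269/621196 + I*√1826029 ≈ 3.1073 + 1351.3*I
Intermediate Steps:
X(N) = -385 (X(N) = 3 - 388 = -385)
(-2435028 + 504759)/(1847771 - 2468967) + √(-1825644 + X(109)) = (-2435028 + 504759)/(1847771 - 2468967) + √(-1825644 - 385) = -1930269/(-621196) + √(-1826029) = -1930269*(-1/621196) + I*√1826029 = 1930269/621196 + I*√1826029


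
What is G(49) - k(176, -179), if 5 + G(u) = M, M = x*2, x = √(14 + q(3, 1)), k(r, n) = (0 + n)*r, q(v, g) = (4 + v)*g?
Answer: 31499 + 2*√21 ≈ 31508.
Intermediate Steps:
q(v, g) = g*(4 + v)
k(r, n) = n*r
x = √21 (x = √(14 + 1*(4 + 3)) = √(14 + 1*7) = √(14 + 7) = √21 ≈ 4.5826)
M = 2*√21 (M = √21*2 = 2*√21 ≈ 9.1651)
G(u) = -5 + 2*√21
G(49) - k(176, -179) = (-5 + 2*√21) - (-179)*176 = (-5 + 2*√21) - 1*(-31504) = (-5 + 2*√21) + 31504 = 31499 + 2*√21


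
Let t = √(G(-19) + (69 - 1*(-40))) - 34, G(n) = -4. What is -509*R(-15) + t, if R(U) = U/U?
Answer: -543 + √105 ≈ -532.75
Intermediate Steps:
R(U) = 1
t = -34 + √105 (t = √(-4 + (69 - 1*(-40))) - 34 = √(-4 + (69 + 40)) - 34 = √(-4 + 109) - 34 = √105 - 34 = -34 + √105 ≈ -23.753)
-509*R(-15) + t = -509*1 + (-34 + √105) = -509 + (-34 + √105) = -543 + √105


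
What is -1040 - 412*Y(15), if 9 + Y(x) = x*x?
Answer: -90032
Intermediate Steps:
Y(x) = -9 + x² (Y(x) = -9 + x*x = -9 + x²)
-1040 - 412*Y(15) = -1040 - 412*(-9 + 15²) = -1040 - 412*(-9 + 225) = -1040 - 412*216 = -1040 - 88992 = -90032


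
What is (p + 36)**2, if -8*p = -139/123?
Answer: 1264726969/968256 ≈ 1306.2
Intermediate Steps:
p = 139/984 (p = -(-139)/(8*123) = -1/8*(-139/123) = 139/984 ≈ 0.14126)
(p + 36)**2 = (139/984 + 36)**2 = (35563/984)**2 = 1264726969/968256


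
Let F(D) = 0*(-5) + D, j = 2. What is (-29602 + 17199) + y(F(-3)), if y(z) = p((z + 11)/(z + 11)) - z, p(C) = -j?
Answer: -12402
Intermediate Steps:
F(D) = D (F(D) = 0 + D = D)
p(C) = -2 (p(C) = -1*2 = -2)
y(z) = -2 - z
(-29602 + 17199) + y(F(-3)) = (-29602 + 17199) + (-2 - 1*(-3)) = -12403 + (-2 + 3) = -12403 + 1 = -12402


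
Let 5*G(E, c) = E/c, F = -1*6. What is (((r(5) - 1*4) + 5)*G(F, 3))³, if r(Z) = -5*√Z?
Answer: -3008/125 + 1024*√5/25 ≈ 67.525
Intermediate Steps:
F = -6
G(E, c) = E/(5*c) (G(E, c) = (E/c)/5 = E/(5*c))
(((r(5) - 1*4) + 5)*G(F, 3))³ = (((-5*√5 - 1*4) + 5)*((⅕)*(-6)/3))³ = (((-5*√5 - 4) + 5)*((⅕)*(-6)*(⅓)))³ = (((-4 - 5*√5) + 5)*(-⅖))³ = ((1 - 5*√5)*(-⅖))³ = (-⅖ + 2*√5)³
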